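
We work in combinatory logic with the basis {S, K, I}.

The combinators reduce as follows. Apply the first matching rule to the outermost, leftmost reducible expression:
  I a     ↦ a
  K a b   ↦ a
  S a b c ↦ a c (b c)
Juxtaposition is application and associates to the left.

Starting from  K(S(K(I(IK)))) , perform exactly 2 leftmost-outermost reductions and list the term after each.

Answer: after 2 steps: K(S(KK))

Working:
  start: K(S(K(I(IK))))
  step 1: K(S(K(IK)))
  step 2: K(S(KK))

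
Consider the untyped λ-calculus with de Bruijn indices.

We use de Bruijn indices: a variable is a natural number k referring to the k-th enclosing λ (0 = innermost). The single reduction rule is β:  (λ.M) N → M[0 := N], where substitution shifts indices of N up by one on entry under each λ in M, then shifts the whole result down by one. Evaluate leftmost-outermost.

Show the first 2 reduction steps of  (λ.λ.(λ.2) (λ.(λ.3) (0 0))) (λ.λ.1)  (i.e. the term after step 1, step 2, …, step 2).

Answer: after 2 steps: λ.λ.λ.1

Derivation:
  start: (λ.λ.(λ.2) (λ.(λ.3) (0 0))) (λ.λ.1)
  [1] λ.(λ.λ.λ.1) (λ.(λ.λ.λ.1) (0 0))
  [2] λ.λ.λ.1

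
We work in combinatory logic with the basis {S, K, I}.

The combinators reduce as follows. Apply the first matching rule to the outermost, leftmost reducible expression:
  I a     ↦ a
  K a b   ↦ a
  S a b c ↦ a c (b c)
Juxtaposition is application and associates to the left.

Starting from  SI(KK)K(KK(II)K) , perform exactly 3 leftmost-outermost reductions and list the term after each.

  start: SI(KK)K(KK(II)K)
  step 1: IK(KKK)(KK(II)K)
  step 2: K(KKK)(KK(II)K)
  step 3: KKK

Answer: after 3 steps: KKK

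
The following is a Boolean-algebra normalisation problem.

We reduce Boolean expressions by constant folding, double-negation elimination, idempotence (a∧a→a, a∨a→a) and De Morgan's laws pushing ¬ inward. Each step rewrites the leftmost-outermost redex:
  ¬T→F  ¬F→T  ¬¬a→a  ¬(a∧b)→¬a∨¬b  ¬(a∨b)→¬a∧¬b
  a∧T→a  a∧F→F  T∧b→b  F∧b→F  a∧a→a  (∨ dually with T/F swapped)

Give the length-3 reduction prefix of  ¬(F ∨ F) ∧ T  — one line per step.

Answer: after 3 steps: ¬F

Working:
  start: ¬(F ∨ F) ∧ T
  [1] ¬(F ∨ F)
  [2] ¬F ∧ ¬F
  [3] ¬F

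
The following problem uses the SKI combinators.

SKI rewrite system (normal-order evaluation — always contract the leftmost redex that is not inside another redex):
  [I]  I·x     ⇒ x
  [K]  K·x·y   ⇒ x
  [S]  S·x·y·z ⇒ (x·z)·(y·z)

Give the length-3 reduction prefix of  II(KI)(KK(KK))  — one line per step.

  start: II(KI)(KK(KK))
  step 1: I(KI)(KK(KK))
  step 2: KI(KK(KK))
  step 3: I

Answer: after 3 steps: I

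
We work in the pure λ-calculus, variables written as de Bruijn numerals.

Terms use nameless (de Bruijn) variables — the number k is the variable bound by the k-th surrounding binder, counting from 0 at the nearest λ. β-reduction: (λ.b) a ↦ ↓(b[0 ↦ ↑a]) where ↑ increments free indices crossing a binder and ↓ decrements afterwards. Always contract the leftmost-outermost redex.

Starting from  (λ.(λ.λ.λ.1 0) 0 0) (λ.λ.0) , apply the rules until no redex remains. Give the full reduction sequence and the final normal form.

Answer: normal form = λ.λ.0  (in 4 steps)

Derivation:
  start: (λ.(λ.λ.λ.1 0) 0 0) (λ.λ.0)
  →1  (λ.λ.λ.1 0) (λ.λ.0) (λ.λ.0)
  →2  (λ.λ.1 0) (λ.λ.0)
  →3  λ.(λ.λ.0) 0
  →4  λ.λ.0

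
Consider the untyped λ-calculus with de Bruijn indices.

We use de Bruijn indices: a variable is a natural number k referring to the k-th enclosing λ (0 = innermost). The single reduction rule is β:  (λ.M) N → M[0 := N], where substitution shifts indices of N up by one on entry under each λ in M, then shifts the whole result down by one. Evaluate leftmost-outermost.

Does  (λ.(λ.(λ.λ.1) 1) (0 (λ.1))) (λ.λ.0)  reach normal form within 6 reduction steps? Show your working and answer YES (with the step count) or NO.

  start: (λ.(λ.(λ.λ.1) 1) (0 (λ.1))) (λ.λ.0)
  [1] (λ.(λ.λ.1) (λ.λ.0)) ((λ.λ.0) (λ.λ.λ.0))
  [2] (λ.λ.1) (λ.λ.0)
  [3] λ.λ.λ.0

Answer: YES — reaches normal form λ.λ.λ.0 in 3 ≤ 6 steps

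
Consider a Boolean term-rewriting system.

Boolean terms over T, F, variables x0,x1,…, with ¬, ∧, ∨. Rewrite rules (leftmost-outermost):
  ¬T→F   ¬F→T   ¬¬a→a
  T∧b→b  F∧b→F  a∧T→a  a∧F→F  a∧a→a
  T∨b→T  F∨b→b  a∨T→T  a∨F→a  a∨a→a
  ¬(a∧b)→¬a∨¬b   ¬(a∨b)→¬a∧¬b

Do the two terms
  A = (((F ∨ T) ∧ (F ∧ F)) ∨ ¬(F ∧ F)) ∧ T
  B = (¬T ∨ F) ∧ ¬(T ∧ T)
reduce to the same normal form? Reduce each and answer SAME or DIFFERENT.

Answer: DIFFERENT — A ⇓ T, B ⇓ F

Working:
Term A:
  start: (((F ∨ T) ∧ (F ∧ F)) ∨ ¬(F ∧ F)) ∧ T
  →1  ((F ∨ T) ∧ (F ∧ F)) ∨ ¬(F ∧ F)
  →2  (T ∧ (F ∧ F)) ∨ ¬(F ∧ F)
  →3  (F ∧ F) ∨ ¬(F ∧ F)
  →4  F ∨ ¬(F ∧ F)
  →5  ¬(F ∧ F)
  →6  ¬F ∨ ¬F
  →7  ¬F
  →8  T

Term B:
  start: (¬T ∨ F) ∧ ¬(T ∧ T)
  →1  ¬T ∧ ¬(T ∧ T)
  →2  F ∧ ¬(T ∧ T)
  →3  F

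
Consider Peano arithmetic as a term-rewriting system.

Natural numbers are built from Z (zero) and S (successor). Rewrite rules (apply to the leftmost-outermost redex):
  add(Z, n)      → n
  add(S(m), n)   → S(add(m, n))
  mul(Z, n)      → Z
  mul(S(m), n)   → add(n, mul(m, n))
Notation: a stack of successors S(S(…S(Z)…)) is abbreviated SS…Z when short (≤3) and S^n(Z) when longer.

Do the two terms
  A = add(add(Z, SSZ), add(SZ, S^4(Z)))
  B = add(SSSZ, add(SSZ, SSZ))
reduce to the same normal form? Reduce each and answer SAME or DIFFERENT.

Term A:
  start: add(add(Z, SSZ), add(SZ, S^4(Z)))
  [1] add(SSZ, add(SZ, S^4(Z)))
  [2] S(add(SZ, add(SZ, S^4(Z))))
  [3] S(S(add(Z, add(SZ, S^4(Z)))))
  [4] S(S(add(SZ, S^4(Z))))
  [5] S(S(S(add(Z, S^4(Z)))))
  [6] S^7(Z)

Term B:
  start: add(SSSZ, add(SSZ, SSZ))
  [1] S(add(SSZ, add(SSZ, SSZ)))
  [2] S(S(add(SZ, add(SSZ, SSZ))))
  [3] S(S(S(add(Z, add(SSZ, SSZ)))))
  [4] S(S(S(add(SSZ, SSZ))))
  [5] S(S(S(S(add(SZ, SSZ)))))
  [6] S(S(S(S(S(add(Z, SSZ))))))
  [7] S^7(Z)

Answer: SAME — A ⇓ S^7(Z), B ⇓ S^7(Z)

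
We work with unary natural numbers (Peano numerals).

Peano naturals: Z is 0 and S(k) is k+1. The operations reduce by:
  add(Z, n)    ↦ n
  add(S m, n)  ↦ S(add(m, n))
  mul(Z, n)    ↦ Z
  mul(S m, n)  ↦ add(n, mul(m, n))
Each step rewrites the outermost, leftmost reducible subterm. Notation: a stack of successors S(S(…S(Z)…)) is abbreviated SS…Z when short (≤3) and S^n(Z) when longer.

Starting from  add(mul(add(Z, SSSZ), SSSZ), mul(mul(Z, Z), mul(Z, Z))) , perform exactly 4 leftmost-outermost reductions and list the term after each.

  start: add(mul(add(Z, SSSZ), SSSZ), mul(mul(Z, Z), mul(Z, Z)))
  [1] add(mul(SSSZ, SSSZ), mul(mul(Z, Z), mul(Z, Z)))
  [2] add(add(SSSZ, mul(SSZ, SSSZ)), mul(mul(Z, Z), mul(Z, Z)))
  [3] add(S(add(SSZ, mul(SSZ, SSSZ))), mul(mul(Z, Z), mul(Z, Z)))
  [4] S(add(add(SSZ, mul(SSZ, SSSZ)), mul(mul(Z, Z), mul(Z, Z))))

Answer: after 4 steps: S(add(add(SSZ, mul(SSZ, SSSZ)), mul(mul(Z, Z), mul(Z, Z))))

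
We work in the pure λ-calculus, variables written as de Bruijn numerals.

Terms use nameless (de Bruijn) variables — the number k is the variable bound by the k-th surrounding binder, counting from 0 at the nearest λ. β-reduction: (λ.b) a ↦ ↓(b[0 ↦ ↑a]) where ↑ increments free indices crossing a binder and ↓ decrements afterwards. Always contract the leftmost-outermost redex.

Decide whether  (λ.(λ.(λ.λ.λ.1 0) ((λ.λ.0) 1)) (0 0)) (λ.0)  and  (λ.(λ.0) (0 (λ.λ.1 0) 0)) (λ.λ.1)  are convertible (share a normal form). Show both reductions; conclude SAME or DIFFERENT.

Term A:
  start: (λ.(λ.(λ.λ.λ.1 0) ((λ.λ.0) 1)) (0 0)) (λ.0)
  [1] (λ.(λ.λ.λ.1 0) ((λ.λ.0) (λ.0))) ((λ.0) (λ.0))
  [2] (λ.λ.λ.1 0) ((λ.λ.0) (λ.0))
  [3] λ.λ.1 0

Term B:
  start: (λ.(λ.0) (0 (λ.λ.1 0) 0)) (λ.λ.1)
  [1] (λ.0) ((λ.λ.1) (λ.λ.1 0) (λ.λ.1))
  [2] (λ.λ.1) (λ.λ.1 0) (λ.λ.1)
  [3] (λ.λ.λ.1 0) (λ.λ.1)
  [4] λ.λ.1 0

Answer: SAME — A ⇓ λ.λ.1 0, B ⇓ λ.λ.1 0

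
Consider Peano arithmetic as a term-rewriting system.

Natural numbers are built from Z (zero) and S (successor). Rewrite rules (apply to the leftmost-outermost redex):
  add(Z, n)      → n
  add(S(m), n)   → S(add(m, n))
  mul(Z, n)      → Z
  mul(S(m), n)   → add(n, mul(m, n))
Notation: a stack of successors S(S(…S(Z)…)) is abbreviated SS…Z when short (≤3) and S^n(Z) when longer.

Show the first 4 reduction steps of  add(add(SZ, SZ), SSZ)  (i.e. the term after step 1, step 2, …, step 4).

  start: add(add(SZ, SZ), SSZ)
  →1  add(S(add(Z, SZ)), SSZ)
  →2  S(add(add(Z, SZ), SSZ))
  →3  S(add(SZ, SSZ))
  →4  S(S(add(Z, SSZ)))

Answer: after 4 steps: S(S(add(Z, SSZ)))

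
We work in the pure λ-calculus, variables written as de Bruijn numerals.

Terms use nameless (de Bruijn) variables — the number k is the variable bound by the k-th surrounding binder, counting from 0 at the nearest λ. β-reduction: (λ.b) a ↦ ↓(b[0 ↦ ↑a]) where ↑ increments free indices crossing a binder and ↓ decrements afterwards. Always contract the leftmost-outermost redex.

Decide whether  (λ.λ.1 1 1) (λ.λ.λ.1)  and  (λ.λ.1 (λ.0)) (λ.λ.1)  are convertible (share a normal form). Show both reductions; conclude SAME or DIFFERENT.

Answer: DIFFERENT — A ⇓ λ.λ.λ.λ.λ.1, B ⇓ λ.λ.λ.0

Reduction:
Term A:
  start: (λ.λ.1 1 1) (λ.λ.λ.1)
  step 1: λ.(λ.λ.λ.1) (λ.λ.λ.1) (λ.λ.λ.1)
  step 2: λ.(λ.λ.1) (λ.λ.λ.1)
  step 3: λ.λ.λ.λ.λ.1

Term B:
  start: (λ.λ.1 (λ.0)) (λ.λ.1)
  step 1: λ.(λ.λ.1) (λ.0)
  step 2: λ.λ.λ.0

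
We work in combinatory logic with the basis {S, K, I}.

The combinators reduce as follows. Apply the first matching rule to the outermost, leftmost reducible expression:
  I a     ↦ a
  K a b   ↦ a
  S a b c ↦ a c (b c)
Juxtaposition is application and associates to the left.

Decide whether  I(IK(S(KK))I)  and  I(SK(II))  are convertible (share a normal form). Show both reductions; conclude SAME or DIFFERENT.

Answer: DIFFERENT — A ⇓ S(KK), B ⇓ SKI

Working:
Term A:
  start: I(IK(S(KK))I)
  [1] IK(S(KK))I
  [2] K(S(KK))I
  [3] S(KK)

Term B:
  start: I(SK(II))
  [1] SK(II)
  [2] SKI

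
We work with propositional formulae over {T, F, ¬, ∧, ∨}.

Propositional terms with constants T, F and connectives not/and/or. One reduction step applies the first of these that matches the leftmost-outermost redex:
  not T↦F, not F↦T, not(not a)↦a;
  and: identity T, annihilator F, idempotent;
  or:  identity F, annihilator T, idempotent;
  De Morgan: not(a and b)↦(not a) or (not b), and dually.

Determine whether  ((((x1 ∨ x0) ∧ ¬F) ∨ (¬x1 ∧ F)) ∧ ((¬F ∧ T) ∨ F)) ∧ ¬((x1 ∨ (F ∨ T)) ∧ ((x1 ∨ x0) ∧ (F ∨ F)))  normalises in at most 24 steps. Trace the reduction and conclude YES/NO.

  start: ((((x1 ∨ x0) ∧ ¬F) ∨ (¬x1 ∧ F)) ∧ ((¬F ∧ T) ∨ F)) ∧ ¬((x1 ∨ (F ∨ T)) ∧ ((x1 ∨ x0) ∧ (F ∨ F)))
  [1] ((((x1 ∨ x0) ∧ T) ∨ (¬x1 ∧ F)) ∧ ((¬F ∧ T) ∨ F)) ∧ ¬((x1 ∨ (F ∨ T)) ∧ ((x1 ∨ x0) ∧ (F ∨ F)))
  [2] (((x1 ∨ x0) ∨ (¬x1 ∧ F)) ∧ ((¬F ∧ T) ∨ F)) ∧ ¬((x1 ∨ (F ∨ T)) ∧ ((x1 ∨ x0) ∧ (F ∨ F)))
  [3] (((x1 ∨ x0) ∨ F) ∧ ((¬F ∧ T) ∨ F)) ∧ ¬((x1 ∨ (F ∨ T)) ∧ ((x1 ∨ x0) ∧ (F ∨ F)))
  [4] ((x1 ∨ x0) ∧ ((¬F ∧ T) ∨ F)) ∧ ¬((x1 ∨ (F ∨ T)) ∧ ((x1 ∨ x0) ∧ (F ∨ F)))
  [5] ((x1 ∨ x0) ∧ (¬F ∧ T)) ∧ ¬((x1 ∨ (F ∨ T)) ∧ ((x1 ∨ x0) ∧ (F ∨ F)))
  [6] ((x1 ∨ x0) ∧ ¬F) ∧ ¬((x1 ∨ (F ∨ T)) ∧ ((x1 ∨ x0) ∧ (F ∨ F)))
  [7] ((x1 ∨ x0) ∧ T) ∧ ¬((x1 ∨ (F ∨ T)) ∧ ((x1 ∨ x0) ∧ (F ∨ F)))
  [8] (x1 ∨ x0) ∧ ¬((x1 ∨ (F ∨ T)) ∧ ((x1 ∨ x0) ∧ (F ∨ F)))
  [9] (x1 ∨ x0) ∧ (¬(x1 ∨ (F ∨ T)) ∨ ¬((x1 ∨ x0) ∧ (F ∨ F)))
  [10] (x1 ∨ x0) ∧ ((¬x1 ∧ ¬(F ∨ T)) ∨ ¬((x1 ∨ x0) ∧ (F ∨ F)))
  [11] (x1 ∨ x0) ∧ ((¬x1 ∧ (¬F ∧ ¬T)) ∨ ¬((x1 ∨ x0) ∧ (F ∨ F)))
  [12] (x1 ∨ x0) ∧ ((¬x1 ∧ (T ∧ ¬T)) ∨ ¬((x1 ∨ x0) ∧ (F ∨ F)))
  [13] (x1 ∨ x0) ∧ ((¬x1 ∧ ¬T) ∨ ¬((x1 ∨ x0) ∧ (F ∨ F)))
  [14] (x1 ∨ x0) ∧ ((¬x1 ∧ F) ∨ ¬((x1 ∨ x0) ∧ (F ∨ F)))
  [15] (x1 ∨ x0) ∧ (F ∨ ¬((x1 ∨ x0) ∧ (F ∨ F)))
  [16] (x1 ∨ x0) ∧ ¬((x1 ∨ x0) ∧ (F ∨ F))
  [17] (x1 ∨ x0) ∧ (¬(x1 ∨ x0) ∨ ¬(F ∨ F))
  [18] (x1 ∨ x0) ∧ ((¬x1 ∧ ¬x0) ∨ ¬(F ∨ F))
  [19] (x1 ∨ x0) ∧ ((¬x1 ∧ ¬x0) ∨ (¬F ∧ ¬F))
  [20] (x1 ∨ x0) ∧ ((¬x1 ∧ ¬x0) ∨ ¬F)
  [21] (x1 ∨ x0) ∧ ((¬x1 ∧ ¬x0) ∨ T)
  [22] (x1 ∨ x0) ∧ T
  [23] x1 ∨ x0

Answer: YES — reaches normal form x1 ∨ x0 in 23 ≤ 24 steps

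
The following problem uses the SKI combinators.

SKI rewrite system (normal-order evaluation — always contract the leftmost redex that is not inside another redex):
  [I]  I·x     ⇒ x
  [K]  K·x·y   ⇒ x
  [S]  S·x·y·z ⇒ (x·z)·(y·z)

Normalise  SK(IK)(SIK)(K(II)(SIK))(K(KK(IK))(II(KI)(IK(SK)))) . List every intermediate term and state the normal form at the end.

Answer: normal form = I  (in 10 steps)

Derivation:
  start: SK(IK)(SIK)(K(II)(SIK))(K(KK(IK))(II(KI)(IK(SK))))
  →1  K(SIK)(IK(SIK))(K(II)(SIK))(K(KK(IK))(II(KI)(IK(SK))))
  →2  SIK(K(II)(SIK))(K(KK(IK))(II(KI)(IK(SK))))
  →3  I(K(II)(SIK))(K(K(II)(SIK)))(K(KK(IK))(II(KI)(IK(SK))))
  →4  K(II)(SIK)(K(K(II)(SIK)))(K(KK(IK))(II(KI)(IK(SK))))
  →5  II(K(K(II)(SIK)))(K(KK(IK))(II(KI)(IK(SK))))
  →6  I(K(K(II)(SIK)))(K(KK(IK))(II(KI)(IK(SK))))
  →7  K(K(II)(SIK))(K(KK(IK))(II(KI)(IK(SK))))
  →8  K(II)(SIK)
  →9  II
  →10  I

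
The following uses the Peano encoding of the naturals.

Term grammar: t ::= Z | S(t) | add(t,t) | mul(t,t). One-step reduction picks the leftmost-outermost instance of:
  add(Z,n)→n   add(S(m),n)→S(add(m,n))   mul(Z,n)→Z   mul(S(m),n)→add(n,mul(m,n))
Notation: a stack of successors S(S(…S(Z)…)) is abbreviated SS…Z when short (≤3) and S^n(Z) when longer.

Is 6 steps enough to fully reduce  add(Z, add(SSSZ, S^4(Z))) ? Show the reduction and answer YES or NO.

Answer: YES — reaches normal form S^7(Z) in 5 ≤ 6 steps

Reduction:
  start: add(Z, add(SSSZ, S^4(Z)))
  step 1: add(SSSZ, S^4(Z))
  step 2: S(add(SSZ, S^4(Z)))
  step 3: S(S(add(SZ, S^4(Z))))
  step 4: S(S(S(add(Z, S^4(Z)))))
  step 5: S^7(Z)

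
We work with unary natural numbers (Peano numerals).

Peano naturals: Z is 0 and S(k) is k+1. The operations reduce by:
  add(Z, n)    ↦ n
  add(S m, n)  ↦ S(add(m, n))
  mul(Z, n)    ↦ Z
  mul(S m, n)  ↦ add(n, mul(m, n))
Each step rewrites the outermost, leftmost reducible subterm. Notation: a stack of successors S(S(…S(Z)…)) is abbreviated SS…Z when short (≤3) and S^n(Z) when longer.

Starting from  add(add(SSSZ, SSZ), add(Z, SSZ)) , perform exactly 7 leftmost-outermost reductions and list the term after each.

  start: add(add(SSSZ, SSZ), add(Z, SSZ))
  step 1: add(S(add(SSZ, SSZ)), add(Z, SSZ))
  step 2: S(add(add(SSZ, SSZ), add(Z, SSZ)))
  step 3: S(add(S(add(SZ, SSZ)), add(Z, SSZ)))
  step 4: S(S(add(add(SZ, SSZ), add(Z, SSZ))))
  step 5: S(S(add(S(add(Z, SSZ)), add(Z, SSZ))))
  step 6: S(S(S(add(add(Z, SSZ), add(Z, SSZ)))))
  step 7: S(S(S(add(SSZ, add(Z, SSZ)))))

Answer: after 7 steps: S(S(S(add(SSZ, add(Z, SSZ)))))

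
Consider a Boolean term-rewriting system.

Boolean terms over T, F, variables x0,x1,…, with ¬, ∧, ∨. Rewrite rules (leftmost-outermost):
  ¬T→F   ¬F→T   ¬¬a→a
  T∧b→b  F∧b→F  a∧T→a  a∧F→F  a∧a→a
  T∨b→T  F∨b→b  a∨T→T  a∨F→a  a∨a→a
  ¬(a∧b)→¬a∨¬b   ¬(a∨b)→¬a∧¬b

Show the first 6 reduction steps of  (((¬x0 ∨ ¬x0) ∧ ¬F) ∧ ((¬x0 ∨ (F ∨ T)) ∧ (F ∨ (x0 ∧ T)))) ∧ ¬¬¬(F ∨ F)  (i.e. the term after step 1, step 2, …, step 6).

  start: (((¬x0 ∨ ¬x0) ∧ ¬F) ∧ ((¬x0 ∨ (F ∨ T)) ∧ (F ∨ (x0 ∧ T)))) ∧ ¬¬¬(F ∨ F)
  →1  ((¬x0 ∧ ¬F) ∧ ((¬x0 ∨ (F ∨ T)) ∧ (F ∨ (x0 ∧ T)))) ∧ ¬¬¬(F ∨ F)
  →2  ((¬x0 ∧ T) ∧ ((¬x0 ∨ (F ∨ T)) ∧ (F ∨ (x0 ∧ T)))) ∧ ¬¬¬(F ∨ F)
  →3  (¬x0 ∧ ((¬x0 ∨ (F ∨ T)) ∧ (F ∨ (x0 ∧ T)))) ∧ ¬¬¬(F ∨ F)
  →4  (¬x0 ∧ ((¬x0 ∨ T) ∧ (F ∨ (x0 ∧ T)))) ∧ ¬¬¬(F ∨ F)
  →5  (¬x0 ∧ (T ∧ (F ∨ (x0 ∧ T)))) ∧ ¬¬¬(F ∨ F)
  →6  (¬x0 ∧ (F ∨ (x0 ∧ T))) ∧ ¬¬¬(F ∨ F)

Answer: after 6 steps: (¬x0 ∧ (F ∨ (x0 ∧ T))) ∧ ¬¬¬(F ∨ F)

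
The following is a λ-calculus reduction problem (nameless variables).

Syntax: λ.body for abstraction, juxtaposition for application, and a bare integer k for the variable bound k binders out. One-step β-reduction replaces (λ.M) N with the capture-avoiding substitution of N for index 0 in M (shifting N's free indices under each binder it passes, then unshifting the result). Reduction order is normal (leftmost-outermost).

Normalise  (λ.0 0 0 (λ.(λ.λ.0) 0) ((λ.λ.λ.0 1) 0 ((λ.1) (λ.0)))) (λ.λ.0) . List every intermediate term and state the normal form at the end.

Answer: normal form = λ.0 (λ.λ.0)  (in 8 steps)

Derivation:
  start: (λ.0 0 0 (λ.(λ.λ.0) 0) ((λ.λ.λ.0 1) 0 ((λ.1) (λ.0)))) (λ.λ.0)
  [1] (λ.λ.0) (λ.λ.0) (λ.λ.0) (λ.(λ.λ.0) 0) ((λ.λ.λ.0 1) (λ.λ.0) ((λ.λ.λ.0) (λ.0)))
  [2] (λ.0) (λ.λ.0) (λ.(λ.λ.0) 0) ((λ.λ.λ.0 1) (λ.λ.0) ((λ.λ.λ.0) (λ.0)))
  [3] (λ.λ.0) (λ.(λ.λ.0) 0) ((λ.λ.λ.0 1) (λ.λ.0) ((λ.λ.λ.0) (λ.0)))
  [4] (λ.0) ((λ.λ.λ.0 1) (λ.λ.0) ((λ.λ.λ.0) (λ.0)))
  [5] (λ.λ.λ.0 1) (λ.λ.0) ((λ.λ.λ.0) (λ.0))
  [6] (λ.λ.0 1) ((λ.λ.λ.0) (λ.0))
  [7] λ.0 ((λ.λ.λ.0) (λ.0))
  [8] λ.0 (λ.λ.0)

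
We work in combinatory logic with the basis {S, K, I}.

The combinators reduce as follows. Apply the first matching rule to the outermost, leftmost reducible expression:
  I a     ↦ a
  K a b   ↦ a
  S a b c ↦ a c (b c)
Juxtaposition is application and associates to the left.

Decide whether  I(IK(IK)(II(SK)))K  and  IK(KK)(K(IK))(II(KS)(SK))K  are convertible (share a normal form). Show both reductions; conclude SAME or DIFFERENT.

Answer: SAME — A ⇓ KK, B ⇓ KK

Derivation:
Term A:
  start: I(IK(IK)(II(SK)))K
  step 1: IK(IK)(II(SK))K
  step 2: K(IK)(II(SK))K
  step 3: IKK
  step 4: KK

Term B:
  start: IK(KK)(K(IK))(II(KS)(SK))K
  step 1: K(KK)(K(IK))(II(KS)(SK))K
  step 2: KK(II(KS)(SK))K
  step 3: KK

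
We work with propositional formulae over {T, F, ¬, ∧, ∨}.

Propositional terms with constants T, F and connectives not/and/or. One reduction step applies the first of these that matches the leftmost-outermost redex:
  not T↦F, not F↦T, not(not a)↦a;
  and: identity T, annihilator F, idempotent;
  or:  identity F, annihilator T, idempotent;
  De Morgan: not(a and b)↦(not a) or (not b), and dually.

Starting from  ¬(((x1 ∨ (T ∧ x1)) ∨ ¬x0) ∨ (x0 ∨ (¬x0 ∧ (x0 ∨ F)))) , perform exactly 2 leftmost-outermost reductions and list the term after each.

  start: ¬(((x1 ∨ (T ∧ x1)) ∨ ¬x0) ∨ (x0 ∨ (¬x0 ∧ (x0 ∨ F))))
  [1] ¬((x1 ∨ (T ∧ x1)) ∨ ¬x0) ∧ ¬(x0 ∨ (¬x0 ∧ (x0 ∨ F)))
  [2] (¬(x1 ∨ (T ∧ x1)) ∧ ¬¬x0) ∧ ¬(x0 ∨ (¬x0 ∧ (x0 ∨ F)))

Answer: after 2 steps: (¬(x1 ∨ (T ∧ x1)) ∧ ¬¬x0) ∧ ¬(x0 ∨ (¬x0 ∧ (x0 ∨ F)))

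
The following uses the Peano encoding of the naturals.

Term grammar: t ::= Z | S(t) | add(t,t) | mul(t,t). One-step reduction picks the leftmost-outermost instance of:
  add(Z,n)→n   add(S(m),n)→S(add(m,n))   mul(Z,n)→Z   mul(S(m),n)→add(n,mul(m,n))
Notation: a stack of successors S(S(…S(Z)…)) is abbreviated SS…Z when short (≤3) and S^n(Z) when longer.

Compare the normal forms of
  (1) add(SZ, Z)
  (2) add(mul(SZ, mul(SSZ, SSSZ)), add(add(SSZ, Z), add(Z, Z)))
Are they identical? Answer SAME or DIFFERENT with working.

Answer: DIFFERENT — A ⇓ SZ, B ⇓ S^8(Z)

Derivation:
Term A:
  start: add(SZ, Z)
  [1] S(add(Z, Z))
  [2] SZ

Term B:
  start: add(mul(SZ, mul(SSZ, SSSZ)), add(add(SSZ, Z), add(Z, Z)))
  [1] add(add(mul(SSZ, SSSZ), mul(Z, mul(SSZ, SSSZ))), add(add(SSZ, Z), add(Z, Z)))
  [2] add(add(add(SSSZ, mul(SZ, SSSZ)), mul(Z, mul(SSZ, SSSZ))), add(add(SSZ, Z), add(Z, Z)))
  [3] add(add(S(add(SSZ, mul(SZ, SSSZ))), mul(Z, mul(SSZ, SSSZ))), add(add(SSZ, Z), add(Z, Z)))
  [4] add(S(add(add(SSZ, mul(SZ, SSSZ)), mul(Z, mul(SSZ, SSSZ)))), add(add(SSZ, Z), add(Z, Z)))
  [5] S(add(add(add(SSZ, mul(SZ, SSSZ)), mul(Z, mul(SSZ, SSSZ))), add(add(SSZ, Z), add(Z, Z))))
  [6] S(add(add(S(add(SZ, mul(SZ, SSSZ))), mul(Z, mul(SSZ, SSSZ))), add(add(SSZ, Z), add(Z, Z))))
  [7] S(add(S(add(add(SZ, mul(SZ, SSSZ)), mul(Z, mul(SSZ, SSSZ)))), add(add(SSZ, Z), add(Z, Z))))
  [8] S(S(add(add(add(SZ, mul(SZ, SSSZ)), mul(Z, mul(SSZ, SSSZ))), add(add(SSZ, Z), add(Z, Z)))))
  [9] S(S(add(add(S(add(Z, mul(SZ, SSSZ))), mul(Z, mul(SSZ, SSSZ))), add(add(SSZ, Z), add(Z, Z)))))
  [10] S(S(add(S(add(add(Z, mul(SZ, SSSZ)), mul(Z, mul(SSZ, SSSZ)))), add(add(SSZ, Z), add(Z, Z)))))
  [11] S(S(S(add(add(add(Z, mul(SZ, SSSZ)), mul(Z, mul(SSZ, SSSZ))), add(add(SSZ, Z), add(Z, Z))))))
  [12] S(S(S(add(add(mul(SZ, SSSZ), mul(Z, mul(SSZ, SSSZ))), add(add(SSZ, Z), add(Z, Z))))))
  [13] S(S(S(add(add(add(SSSZ, mul(Z, SSSZ)), mul(Z, mul(SSZ, SSSZ))), add(add(SSZ, Z), add(Z, Z))))))
  [14] S(S(S(add(add(S(add(SSZ, mul(Z, SSSZ))), mul(Z, mul(SSZ, SSSZ))), add(add(SSZ, Z), add(Z, Z))))))
  [15] S(S(S(add(S(add(add(SSZ, mul(Z, SSSZ)), mul(Z, mul(SSZ, SSSZ)))), add(add(SSZ, Z), add(Z, Z))))))
  [16] S(S(S(S(add(add(add(SSZ, mul(Z, SSSZ)), mul(Z, mul(SSZ, SSSZ))), add(add(SSZ, Z), add(Z, Z)))))))
  [17] S(S(S(S(add(add(S(add(SZ, mul(Z, SSSZ))), mul(Z, mul(SSZ, SSSZ))), add(add(SSZ, Z), add(Z, Z)))))))
  [18] S(S(S(S(add(S(add(add(SZ, mul(Z, SSSZ)), mul(Z, mul(SSZ, SSSZ)))), add(add(SSZ, Z), add(Z, Z)))))))
  [19] S(S(S(S(S(add(add(add(SZ, mul(Z, SSSZ)), mul(Z, mul(SSZ, SSSZ))), add(add(SSZ, Z), add(Z, Z))))))))
  [20] S(S(S(S(S(add(add(S(add(Z, mul(Z, SSSZ))), mul(Z, mul(SSZ, SSSZ))), add(add(SSZ, Z), add(Z, Z))))))))
  [21] S(S(S(S(S(add(S(add(add(Z, mul(Z, SSSZ)), mul(Z, mul(SSZ, SSSZ)))), add(add(SSZ, Z), add(Z, Z))))))))
  [22] S(S(S(S(S(S(add(add(add(Z, mul(Z, SSSZ)), mul(Z, mul(SSZ, SSSZ))), add(add(SSZ, Z), add(Z, Z)))))))))
  [23] S(S(S(S(S(S(add(add(mul(Z, SSSZ), mul(Z, mul(SSZ, SSSZ))), add(add(SSZ, Z), add(Z, Z)))))))))
  [24] S(S(S(S(S(S(add(add(Z, mul(Z, mul(SSZ, SSSZ))), add(add(SSZ, Z), add(Z, Z)))))))))
  [25] S(S(S(S(S(S(add(mul(Z, mul(SSZ, SSSZ)), add(add(SSZ, Z), add(Z, Z)))))))))
  [26] S(S(S(S(S(S(add(Z, add(add(SSZ, Z), add(Z, Z)))))))))
  [27] S(S(S(S(S(S(add(add(SSZ, Z), add(Z, Z))))))))
  [28] S(S(S(S(S(S(add(S(add(SZ, Z)), add(Z, Z))))))))
  [29] S(S(S(S(S(S(S(add(add(SZ, Z), add(Z, Z)))))))))
  [30] S(S(S(S(S(S(S(add(S(add(Z, Z)), add(Z, Z)))))))))
  [31] S(S(S(S(S(S(S(S(add(add(Z, Z), add(Z, Z))))))))))
  [32] S(S(S(S(S(S(S(S(add(Z, add(Z, Z))))))))))
  [33] S(S(S(S(S(S(S(S(add(Z, Z)))))))))
  [34] S^8(Z)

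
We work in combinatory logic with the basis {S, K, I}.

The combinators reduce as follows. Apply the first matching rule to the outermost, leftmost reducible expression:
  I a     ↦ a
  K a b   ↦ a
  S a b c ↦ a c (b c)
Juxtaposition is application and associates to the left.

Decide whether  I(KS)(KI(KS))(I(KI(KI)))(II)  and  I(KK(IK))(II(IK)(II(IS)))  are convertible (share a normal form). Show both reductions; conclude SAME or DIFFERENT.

Term A:
  start: I(KS)(KI(KS))(I(KI(KI)))(II)
  [1] KS(KI(KS))(I(KI(KI)))(II)
  [2] S(I(KI(KI)))(II)
  [3] S(KI(KI))(II)
  [4] SI(II)
  [5] SII

Term B:
  start: I(KK(IK))(II(IK)(II(IS)))
  [1] KK(IK)(II(IK)(II(IS)))
  [2] K(II(IK)(II(IS)))
  [3] K(I(IK)(II(IS)))
  [4] K(IK(II(IS)))
  [5] K(K(II(IS)))
  [6] K(K(I(IS)))
  [7] K(K(IS))
  [8] K(KS)

Answer: DIFFERENT — A ⇓ SII, B ⇓ K(KS)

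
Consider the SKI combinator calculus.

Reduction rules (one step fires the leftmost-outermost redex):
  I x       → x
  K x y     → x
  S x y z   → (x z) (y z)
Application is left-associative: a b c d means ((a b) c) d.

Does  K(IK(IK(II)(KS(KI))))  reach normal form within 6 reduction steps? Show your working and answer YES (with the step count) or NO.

Answer: YES — reaches normal form K(KI) in 4 ≤ 6 steps

Working:
  start: K(IK(IK(II)(KS(KI))))
  [1] K(K(IK(II)(KS(KI))))
  [2] K(K(K(II)(KS(KI))))
  [3] K(K(II))
  [4] K(KI)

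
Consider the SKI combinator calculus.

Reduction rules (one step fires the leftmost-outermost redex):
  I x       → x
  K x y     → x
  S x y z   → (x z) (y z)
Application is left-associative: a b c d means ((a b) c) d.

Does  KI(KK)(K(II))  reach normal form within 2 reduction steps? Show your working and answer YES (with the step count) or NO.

  start: KI(KK)(K(II))
  [1] I(K(II))
  [2] K(II)

Answer: NO — after 2 steps the term is K(II), not yet normal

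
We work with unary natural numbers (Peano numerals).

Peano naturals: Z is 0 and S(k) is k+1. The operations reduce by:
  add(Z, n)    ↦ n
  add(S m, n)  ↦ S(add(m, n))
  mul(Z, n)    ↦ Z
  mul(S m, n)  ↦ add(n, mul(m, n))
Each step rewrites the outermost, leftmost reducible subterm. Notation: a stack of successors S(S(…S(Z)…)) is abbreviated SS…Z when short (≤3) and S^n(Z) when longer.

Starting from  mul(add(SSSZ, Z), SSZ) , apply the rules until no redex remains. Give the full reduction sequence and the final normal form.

Answer: normal form = S^6(Z)  (in 17 steps)

Reduction:
  start: mul(add(SSSZ, Z), SSZ)
  [1] mul(S(add(SSZ, Z)), SSZ)
  [2] add(SSZ, mul(add(SSZ, Z), SSZ))
  [3] S(add(SZ, mul(add(SSZ, Z), SSZ)))
  [4] S(S(add(Z, mul(add(SSZ, Z), SSZ))))
  [5] S(S(mul(add(SSZ, Z), SSZ)))
  [6] S(S(mul(S(add(SZ, Z)), SSZ)))
  [7] S(S(add(SSZ, mul(add(SZ, Z), SSZ))))
  [8] S(S(S(add(SZ, mul(add(SZ, Z), SSZ)))))
  [9] S(S(S(S(add(Z, mul(add(SZ, Z), SSZ))))))
  [10] S(S(S(S(mul(add(SZ, Z), SSZ)))))
  [11] S(S(S(S(mul(S(add(Z, Z)), SSZ)))))
  [12] S(S(S(S(add(SSZ, mul(add(Z, Z), SSZ))))))
  [13] S(S(S(S(S(add(SZ, mul(add(Z, Z), SSZ)))))))
  [14] S(S(S(S(S(S(add(Z, mul(add(Z, Z), SSZ))))))))
  [15] S(S(S(S(S(S(mul(add(Z, Z), SSZ)))))))
  [16] S(S(S(S(S(S(mul(Z, SSZ)))))))
  [17] S^6(Z)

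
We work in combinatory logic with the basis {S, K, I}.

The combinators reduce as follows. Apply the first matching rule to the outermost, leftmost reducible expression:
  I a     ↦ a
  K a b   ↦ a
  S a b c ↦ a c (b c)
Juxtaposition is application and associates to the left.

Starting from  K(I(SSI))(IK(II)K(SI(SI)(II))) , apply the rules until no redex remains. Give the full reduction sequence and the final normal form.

Answer: normal form = SSI  (in 2 steps)

Reduction:
  start: K(I(SSI))(IK(II)K(SI(SI)(II)))
  [1] I(SSI)
  [2] SSI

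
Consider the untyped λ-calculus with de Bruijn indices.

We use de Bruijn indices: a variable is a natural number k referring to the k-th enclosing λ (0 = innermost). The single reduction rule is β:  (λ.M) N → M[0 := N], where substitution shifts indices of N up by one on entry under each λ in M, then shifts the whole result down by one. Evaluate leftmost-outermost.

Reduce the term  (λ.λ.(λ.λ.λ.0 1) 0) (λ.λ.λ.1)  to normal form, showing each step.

  start: (λ.λ.(λ.λ.λ.0 1) 0) (λ.λ.λ.1)
  [1] λ.(λ.λ.λ.0 1) 0
  [2] λ.λ.λ.0 1

Answer: normal form = λ.λ.λ.0 1  (in 2 steps)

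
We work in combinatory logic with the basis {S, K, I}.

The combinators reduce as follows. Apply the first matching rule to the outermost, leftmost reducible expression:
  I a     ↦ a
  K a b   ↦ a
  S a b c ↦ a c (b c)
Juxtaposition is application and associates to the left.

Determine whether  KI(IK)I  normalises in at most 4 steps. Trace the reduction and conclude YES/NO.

  start: KI(IK)I
  step 1: II
  step 2: I

Answer: YES — reaches normal form I in 2 ≤ 4 steps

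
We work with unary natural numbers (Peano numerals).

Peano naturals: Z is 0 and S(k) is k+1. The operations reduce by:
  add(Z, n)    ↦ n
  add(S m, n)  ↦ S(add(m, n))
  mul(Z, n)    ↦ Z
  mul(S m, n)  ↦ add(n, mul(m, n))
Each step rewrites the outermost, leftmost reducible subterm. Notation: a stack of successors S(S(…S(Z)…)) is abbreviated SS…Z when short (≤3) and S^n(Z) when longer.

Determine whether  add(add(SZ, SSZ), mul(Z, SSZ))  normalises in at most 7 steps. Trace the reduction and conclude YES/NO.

  start: add(add(SZ, SSZ), mul(Z, SSZ))
  →1  add(S(add(Z, SSZ)), mul(Z, SSZ))
  →2  S(add(add(Z, SSZ), mul(Z, SSZ)))
  →3  S(add(SSZ, mul(Z, SSZ)))
  →4  S(S(add(SZ, mul(Z, SSZ))))
  →5  S(S(S(add(Z, mul(Z, SSZ)))))
  →6  S(S(S(mul(Z, SSZ))))
  →7  SSSZ

Answer: YES — reaches normal form SSSZ in 7 ≤ 7 steps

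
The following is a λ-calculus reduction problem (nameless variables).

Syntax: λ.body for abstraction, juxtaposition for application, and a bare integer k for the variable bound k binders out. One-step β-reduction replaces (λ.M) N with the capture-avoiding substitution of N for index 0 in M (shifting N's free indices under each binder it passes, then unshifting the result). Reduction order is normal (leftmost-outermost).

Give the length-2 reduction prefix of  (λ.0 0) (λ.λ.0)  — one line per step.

Answer: after 2 steps: λ.0

Reduction:
  start: (λ.0 0) (λ.λ.0)
  [1] (λ.λ.0) (λ.λ.0)
  [2] λ.0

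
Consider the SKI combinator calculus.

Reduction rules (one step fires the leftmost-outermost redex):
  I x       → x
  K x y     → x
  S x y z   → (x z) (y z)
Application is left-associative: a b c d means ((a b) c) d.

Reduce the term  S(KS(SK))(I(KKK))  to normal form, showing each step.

  start: S(KS(SK))(I(KKK))
  →1  SS(I(KKK))
  →2  SS(KKK)
  →3  SSK

Answer: normal form = SSK  (in 3 steps)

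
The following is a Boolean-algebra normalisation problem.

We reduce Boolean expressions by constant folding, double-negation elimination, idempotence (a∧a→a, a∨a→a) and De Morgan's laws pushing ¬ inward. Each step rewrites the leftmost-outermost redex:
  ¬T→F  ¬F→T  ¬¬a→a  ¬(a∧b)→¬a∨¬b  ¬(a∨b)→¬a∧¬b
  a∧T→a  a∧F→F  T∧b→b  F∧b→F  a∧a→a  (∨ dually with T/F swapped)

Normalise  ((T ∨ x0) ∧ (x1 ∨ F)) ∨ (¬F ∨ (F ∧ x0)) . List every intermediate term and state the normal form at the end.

  start: ((T ∨ x0) ∧ (x1 ∨ F)) ∨ (¬F ∨ (F ∧ x0))
  [1] (T ∧ (x1 ∨ F)) ∨ (¬F ∨ (F ∧ x0))
  [2] (x1 ∨ F) ∨ (¬F ∨ (F ∧ x0))
  [3] x1 ∨ (¬F ∨ (F ∧ x0))
  [4] x1 ∨ (T ∨ (F ∧ x0))
  [5] x1 ∨ T
  [6] T

Answer: normal form = T  (in 6 steps)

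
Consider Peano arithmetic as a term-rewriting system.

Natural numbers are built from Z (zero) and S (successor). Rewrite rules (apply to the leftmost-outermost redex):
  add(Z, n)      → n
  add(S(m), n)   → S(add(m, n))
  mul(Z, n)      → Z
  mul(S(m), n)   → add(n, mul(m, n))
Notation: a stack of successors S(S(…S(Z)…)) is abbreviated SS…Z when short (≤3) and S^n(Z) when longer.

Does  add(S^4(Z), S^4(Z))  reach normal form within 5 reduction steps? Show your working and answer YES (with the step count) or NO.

  start: add(S^4(Z), S^4(Z))
  [1] S(add(SSSZ, S^4(Z)))
  [2] S(S(add(SSZ, S^4(Z))))
  [3] S(S(S(add(SZ, S^4(Z)))))
  [4] S(S(S(S(add(Z, S^4(Z))))))
  [5] S^8(Z)

Answer: YES — reaches normal form S^8(Z) in 5 ≤ 5 steps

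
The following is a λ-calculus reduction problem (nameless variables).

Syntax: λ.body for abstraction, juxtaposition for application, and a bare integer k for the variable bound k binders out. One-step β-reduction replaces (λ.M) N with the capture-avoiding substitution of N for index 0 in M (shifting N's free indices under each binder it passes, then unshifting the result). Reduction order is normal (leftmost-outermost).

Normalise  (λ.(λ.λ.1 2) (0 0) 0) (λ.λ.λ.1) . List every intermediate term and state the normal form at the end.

Answer: normal form = λ.λ.λ.λ.1  (in 5 steps)

Reduction:
  start: (λ.(λ.λ.1 2) (0 0) 0) (λ.λ.λ.1)
  step 1: (λ.λ.1 (λ.λ.λ.1)) ((λ.λ.λ.1) (λ.λ.λ.1)) (λ.λ.λ.1)
  step 2: (λ.(λ.λ.λ.1) (λ.λ.λ.1) (λ.λ.λ.1)) (λ.λ.λ.1)
  step 3: (λ.λ.λ.1) (λ.λ.λ.1) (λ.λ.λ.1)
  step 4: (λ.λ.1) (λ.λ.λ.1)
  step 5: λ.λ.λ.λ.1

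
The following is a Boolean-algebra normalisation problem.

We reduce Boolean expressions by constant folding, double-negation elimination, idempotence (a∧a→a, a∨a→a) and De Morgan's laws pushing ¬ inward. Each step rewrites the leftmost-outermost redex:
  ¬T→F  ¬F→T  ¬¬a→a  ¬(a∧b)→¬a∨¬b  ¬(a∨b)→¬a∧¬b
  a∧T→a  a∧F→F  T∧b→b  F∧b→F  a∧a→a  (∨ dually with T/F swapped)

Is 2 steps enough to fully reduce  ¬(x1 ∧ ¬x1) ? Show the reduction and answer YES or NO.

  start: ¬(x1 ∧ ¬x1)
  →1  ¬x1 ∨ ¬¬x1
  →2  ¬x1 ∨ x1

Answer: YES — reaches normal form ¬x1 ∨ x1 in 2 ≤ 2 steps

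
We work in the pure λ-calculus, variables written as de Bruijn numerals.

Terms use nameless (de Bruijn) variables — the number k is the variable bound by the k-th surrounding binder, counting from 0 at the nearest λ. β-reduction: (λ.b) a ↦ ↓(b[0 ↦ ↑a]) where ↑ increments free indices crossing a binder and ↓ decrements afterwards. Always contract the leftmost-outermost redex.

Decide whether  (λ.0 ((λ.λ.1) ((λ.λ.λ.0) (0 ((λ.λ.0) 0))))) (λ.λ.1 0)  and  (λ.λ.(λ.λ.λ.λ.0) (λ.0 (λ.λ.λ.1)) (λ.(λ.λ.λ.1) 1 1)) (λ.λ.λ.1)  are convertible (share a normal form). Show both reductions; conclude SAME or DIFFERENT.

Answer: SAME — A ⇓ λ.λ.λ.0, B ⇓ λ.λ.λ.0

Derivation:
Term A:
  start: (λ.0 ((λ.λ.1) ((λ.λ.λ.0) (0 ((λ.λ.0) 0))))) (λ.λ.1 0)
  [1] (λ.λ.1 0) ((λ.λ.1) ((λ.λ.λ.0) ((λ.λ.1 0) ((λ.λ.0) (λ.λ.1 0)))))
  [2] λ.(λ.λ.1) ((λ.λ.λ.0) ((λ.λ.1 0) ((λ.λ.0) (λ.λ.1 0)))) 0
  [3] λ.(λ.(λ.λ.λ.0) ((λ.λ.1 0) ((λ.λ.0) (λ.λ.1 0)))) 0
  [4] λ.(λ.λ.λ.0) ((λ.λ.1 0) ((λ.λ.0) (λ.λ.1 0)))
  [5] λ.λ.λ.0

Term B:
  start: (λ.λ.(λ.λ.λ.λ.0) (λ.0 (λ.λ.λ.1)) (λ.(λ.λ.λ.1) 1 1)) (λ.λ.λ.1)
  [1] λ.(λ.λ.λ.λ.0) (λ.0 (λ.λ.λ.1)) (λ.(λ.λ.λ.1) 1 1)
  [2] λ.(λ.λ.λ.0) (λ.(λ.λ.λ.1) 1 1)
  [3] λ.λ.λ.0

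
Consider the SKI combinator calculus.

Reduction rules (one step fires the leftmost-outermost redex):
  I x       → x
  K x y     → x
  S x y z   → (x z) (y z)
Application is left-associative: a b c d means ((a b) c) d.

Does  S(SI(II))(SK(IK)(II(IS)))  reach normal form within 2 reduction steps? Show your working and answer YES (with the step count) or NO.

  start: S(SI(II))(SK(IK)(II(IS)))
  →1  S(SII)(SK(IK)(II(IS)))
  →2  S(SII)(K(II(IS))(IK(II(IS))))

Answer: NO — after 2 steps the term is S(SII)(K(II(IS))(IK(II(IS)))), not yet normal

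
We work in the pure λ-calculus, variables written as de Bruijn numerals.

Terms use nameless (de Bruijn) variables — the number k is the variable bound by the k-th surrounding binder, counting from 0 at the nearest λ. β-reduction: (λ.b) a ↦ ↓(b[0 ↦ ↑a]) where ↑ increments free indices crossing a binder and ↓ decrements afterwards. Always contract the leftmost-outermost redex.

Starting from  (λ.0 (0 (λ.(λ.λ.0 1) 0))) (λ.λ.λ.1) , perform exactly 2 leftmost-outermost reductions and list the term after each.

  start: (λ.0 (0 (λ.(λ.λ.0 1) 0))) (λ.λ.λ.1)
  →1  (λ.λ.λ.1) ((λ.λ.λ.1) (λ.(λ.λ.0 1) 0))
  →2  λ.λ.1

Answer: after 2 steps: λ.λ.1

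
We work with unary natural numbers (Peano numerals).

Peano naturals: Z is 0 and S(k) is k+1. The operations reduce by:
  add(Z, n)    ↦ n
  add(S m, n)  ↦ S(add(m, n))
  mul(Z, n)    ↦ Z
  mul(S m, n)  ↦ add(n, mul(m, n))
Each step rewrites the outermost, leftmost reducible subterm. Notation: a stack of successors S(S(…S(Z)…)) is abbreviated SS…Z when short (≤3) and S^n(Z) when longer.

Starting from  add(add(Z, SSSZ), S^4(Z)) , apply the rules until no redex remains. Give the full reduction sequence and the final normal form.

  start: add(add(Z, SSSZ), S^4(Z))
  →1  add(SSSZ, S^4(Z))
  →2  S(add(SSZ, S^4(Z)))
  →3  S(S(add(SZ, S^4(Z))))
  →4  S(S(S(add(Z, S^4(Z)))))
  →5  S^7(Z)

Answer: normal form = S^7(Z)  (in 5 steps)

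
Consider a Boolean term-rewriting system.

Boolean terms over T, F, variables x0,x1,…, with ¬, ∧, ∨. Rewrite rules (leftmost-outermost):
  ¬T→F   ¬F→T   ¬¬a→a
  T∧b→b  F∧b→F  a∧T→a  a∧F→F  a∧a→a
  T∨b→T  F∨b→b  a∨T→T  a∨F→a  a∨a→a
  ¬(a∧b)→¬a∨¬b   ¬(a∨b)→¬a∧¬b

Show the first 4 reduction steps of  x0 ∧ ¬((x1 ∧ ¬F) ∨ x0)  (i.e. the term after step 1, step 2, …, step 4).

  start: x0 ∧ ¬((x1 ∧ ¬F) ∨ x0)
  step 1: x0 ∧ (¬(x1 ∧ ¬F) ∧ ¬x0)
  step 2: x0 ∧ ((¬x1 ∨ ¬¬F) ∧ ¬x0)
  step 3: x0 ∧ ((¬x1 ∨ F) ∧ ¬x0)
  step 4: x0 ∧ (¬x1 ∧ ¬x0)

Answer: after 4 steps: x0 ∧ (¬x1 ∧ ¬x0)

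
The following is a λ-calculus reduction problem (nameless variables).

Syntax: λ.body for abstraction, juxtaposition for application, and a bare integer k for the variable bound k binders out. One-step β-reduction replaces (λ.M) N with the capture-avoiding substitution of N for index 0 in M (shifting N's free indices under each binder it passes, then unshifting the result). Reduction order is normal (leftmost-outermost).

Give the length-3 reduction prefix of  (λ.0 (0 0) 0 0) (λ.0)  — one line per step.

Answer: after 3 steps: (λ.0) (λ.0) (λ.0)

Derivation:
  start: (λ.0 (0 0) 0 0) (λ.0)
  →1  (λ.0) ((λ.0) (λ.0)) (λ.0) (λ.0)
  →2  (λ.0) (λ.0) (λ.0) (λ.0)
  →3  (λ.0) (λ.0) (λ.0)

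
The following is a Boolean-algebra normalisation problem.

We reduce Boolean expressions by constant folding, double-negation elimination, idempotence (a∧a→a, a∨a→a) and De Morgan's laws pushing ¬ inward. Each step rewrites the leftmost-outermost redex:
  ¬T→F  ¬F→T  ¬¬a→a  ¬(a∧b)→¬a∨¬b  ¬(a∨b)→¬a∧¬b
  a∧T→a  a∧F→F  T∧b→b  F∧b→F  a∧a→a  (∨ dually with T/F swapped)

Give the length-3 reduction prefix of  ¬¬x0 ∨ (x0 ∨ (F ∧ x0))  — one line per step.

  start: ¬¬x0 ∨ (x0 ∨ (F ∧ x0))
  step 1: x0 ∨ (x0 ∨ (F ∧ x0))
  step 2: x0 ∨ (x0 ∨ F)
  step 3: x0 ∨ x0

Answer: after 3 steps: x0 ∨ x0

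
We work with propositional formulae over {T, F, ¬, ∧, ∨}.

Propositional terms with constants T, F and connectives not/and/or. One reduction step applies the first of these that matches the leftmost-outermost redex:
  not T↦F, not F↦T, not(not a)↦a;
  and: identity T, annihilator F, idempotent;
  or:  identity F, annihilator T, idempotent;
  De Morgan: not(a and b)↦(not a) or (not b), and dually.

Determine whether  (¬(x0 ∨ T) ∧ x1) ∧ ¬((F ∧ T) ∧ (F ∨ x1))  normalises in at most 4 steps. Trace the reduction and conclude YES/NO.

Answer: NO — after 4 steps the term is F ∧ ¬((F ∧ T) ∧ (F ∨ x1)), not yet normal

Reduction:
  start: (¬(x0 ∨ T) ∧ x1) ∧ ¬((F ∧ T) ∧ (F ∨ x1))
  →1  ((¬x0 ∧ ¬T) ∧ x1) ∧ ¬((F ∧ T) ∧ (F ∨ x1))
  →2  ((¬x0 ∧ F) ∧ x1) ∧ ¬((F ∧ T) ∧ (F ∨ x1))
  →3  (F ∧ x1) ∧ ¬((F ∧ T) ∧ (F ∨ x1))
  →4  F ∧ ¬((F ∧ T) ∧ (F ∨ x1))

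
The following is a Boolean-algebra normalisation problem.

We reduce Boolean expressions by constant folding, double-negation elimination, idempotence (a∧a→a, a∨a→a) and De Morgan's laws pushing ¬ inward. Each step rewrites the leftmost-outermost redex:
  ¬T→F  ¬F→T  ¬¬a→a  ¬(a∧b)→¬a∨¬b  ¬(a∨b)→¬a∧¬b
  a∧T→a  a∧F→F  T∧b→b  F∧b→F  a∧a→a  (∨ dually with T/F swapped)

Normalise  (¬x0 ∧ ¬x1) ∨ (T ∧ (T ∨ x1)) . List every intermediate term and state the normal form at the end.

  start: (¬x0 ∧ ¬x1) ∨ (T ∧ (T ∨ x1))
  →1  (¬x0 ∧ ¬x1) ∨ (T ∨ x1)
  →2  (¬x0 ∧ ¬x1) ∨ T
  →3  T

Answer: normal form = T  (in 3 steps)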